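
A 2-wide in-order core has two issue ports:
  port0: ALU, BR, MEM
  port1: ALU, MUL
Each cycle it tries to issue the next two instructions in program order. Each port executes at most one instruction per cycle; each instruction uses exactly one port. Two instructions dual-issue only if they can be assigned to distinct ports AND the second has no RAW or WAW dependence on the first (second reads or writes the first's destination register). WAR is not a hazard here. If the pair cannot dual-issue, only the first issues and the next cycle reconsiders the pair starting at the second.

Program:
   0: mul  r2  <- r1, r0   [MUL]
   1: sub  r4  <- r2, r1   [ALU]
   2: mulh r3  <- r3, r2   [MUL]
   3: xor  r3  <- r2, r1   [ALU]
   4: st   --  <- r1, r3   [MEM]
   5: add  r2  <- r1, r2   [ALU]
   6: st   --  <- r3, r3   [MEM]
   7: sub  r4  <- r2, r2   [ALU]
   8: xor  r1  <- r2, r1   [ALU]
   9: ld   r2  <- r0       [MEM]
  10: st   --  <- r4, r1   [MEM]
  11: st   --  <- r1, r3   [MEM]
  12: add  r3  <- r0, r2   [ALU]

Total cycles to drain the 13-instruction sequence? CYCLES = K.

  cy0 -> i0 (mul.MUL) RAW r2
  cy1 -> i1/i2 (sub.ALU;mulh.MUL) pair
  cy2 -> i3 (xor.ALU) RAW r3
  cy3 -> i4/i5 (st.MEM;add.ALU) pair
  cy4 -> i6/i7 (st.MEM;sub.ALU) pair
  cy5 -> i8/i9 (xor.ALU;ld.MEM) pair
  cy6 -> i10 (st.MEM) no-port MEM/MEM
  cy7 -> i11/i12 (st.MEM;add.ALU) pair

CYCLES = 8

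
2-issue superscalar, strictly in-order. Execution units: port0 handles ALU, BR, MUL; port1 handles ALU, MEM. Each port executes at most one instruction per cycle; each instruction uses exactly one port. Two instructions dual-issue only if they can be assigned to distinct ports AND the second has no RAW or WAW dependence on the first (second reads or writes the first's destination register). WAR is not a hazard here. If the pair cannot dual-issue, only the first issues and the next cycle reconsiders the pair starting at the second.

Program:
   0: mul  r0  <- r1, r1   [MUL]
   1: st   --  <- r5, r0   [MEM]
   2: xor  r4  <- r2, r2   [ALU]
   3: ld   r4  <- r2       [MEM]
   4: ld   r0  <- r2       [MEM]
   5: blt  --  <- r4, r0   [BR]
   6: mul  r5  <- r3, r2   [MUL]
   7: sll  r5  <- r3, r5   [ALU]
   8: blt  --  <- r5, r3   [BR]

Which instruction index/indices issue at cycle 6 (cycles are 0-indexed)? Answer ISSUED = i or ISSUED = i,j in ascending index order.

c0: i0 mul.MUL  RAW r0
c1: i1&i2 st.MEM/xor.ALU  pair
c2: i3 ld.MEM  no-port MEM/MEM
c3: i4 ld.MEM  RAW r0
c4: i5 blt.BR  no-port BR/MUL
c5: i6 mul.MUL  RAW+WAW r5
c6: i7 sll.ALU  RAW r5
c7: i8 blt.BR  tail

ISSUED = 7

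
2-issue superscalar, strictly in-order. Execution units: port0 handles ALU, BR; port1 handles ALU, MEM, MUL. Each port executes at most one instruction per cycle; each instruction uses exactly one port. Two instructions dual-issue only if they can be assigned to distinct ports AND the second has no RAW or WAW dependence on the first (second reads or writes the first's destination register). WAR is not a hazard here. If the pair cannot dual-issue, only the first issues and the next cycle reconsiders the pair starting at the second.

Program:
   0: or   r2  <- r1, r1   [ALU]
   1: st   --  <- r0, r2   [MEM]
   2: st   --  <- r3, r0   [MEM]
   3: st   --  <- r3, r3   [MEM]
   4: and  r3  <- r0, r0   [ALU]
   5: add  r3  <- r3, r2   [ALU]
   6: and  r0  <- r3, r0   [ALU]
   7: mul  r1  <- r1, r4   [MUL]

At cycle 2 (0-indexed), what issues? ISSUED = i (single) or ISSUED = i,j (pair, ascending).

t=0 i0:or ; RAW r2
t=1 i1:st ; no-port MEM/MEM
t=2 i2:st ; no-port MEM/MEM
t=3 i3,i4:st;and ; dual
t=4 i5:add ; RAW r3
t=5 i6,i7:and;mul ; dual

ISSUED = 2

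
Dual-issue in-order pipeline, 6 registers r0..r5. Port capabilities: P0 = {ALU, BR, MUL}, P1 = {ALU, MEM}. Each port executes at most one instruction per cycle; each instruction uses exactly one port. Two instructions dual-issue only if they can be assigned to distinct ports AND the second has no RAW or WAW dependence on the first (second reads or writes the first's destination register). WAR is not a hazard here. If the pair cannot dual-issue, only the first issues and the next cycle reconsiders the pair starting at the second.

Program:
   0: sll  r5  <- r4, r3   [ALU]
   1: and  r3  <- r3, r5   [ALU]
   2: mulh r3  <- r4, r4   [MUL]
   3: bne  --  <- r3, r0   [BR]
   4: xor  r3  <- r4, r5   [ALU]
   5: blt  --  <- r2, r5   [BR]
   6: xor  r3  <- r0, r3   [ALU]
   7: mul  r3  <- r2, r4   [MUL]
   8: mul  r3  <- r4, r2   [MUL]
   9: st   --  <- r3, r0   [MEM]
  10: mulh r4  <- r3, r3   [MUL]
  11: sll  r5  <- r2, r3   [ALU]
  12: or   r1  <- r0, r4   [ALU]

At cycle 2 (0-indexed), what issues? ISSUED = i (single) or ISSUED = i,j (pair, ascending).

[0] i0  sll  -- RAW r5
[1] i1  and  -- WAW r3
[2] i2  mulh  -- no-port MUL/BR
[3] i3,i4  bne;xor  -- dual
[4] i5,i6  blt;xor  -- dual
[5] i7  mul  -- no-port MUL/MUL
[6] i8  mul  -- RAW r3
[7] i9,i10  st;mulh  -- dual
[8] i11,i12  sll;or  -- dual

ISSUED = 2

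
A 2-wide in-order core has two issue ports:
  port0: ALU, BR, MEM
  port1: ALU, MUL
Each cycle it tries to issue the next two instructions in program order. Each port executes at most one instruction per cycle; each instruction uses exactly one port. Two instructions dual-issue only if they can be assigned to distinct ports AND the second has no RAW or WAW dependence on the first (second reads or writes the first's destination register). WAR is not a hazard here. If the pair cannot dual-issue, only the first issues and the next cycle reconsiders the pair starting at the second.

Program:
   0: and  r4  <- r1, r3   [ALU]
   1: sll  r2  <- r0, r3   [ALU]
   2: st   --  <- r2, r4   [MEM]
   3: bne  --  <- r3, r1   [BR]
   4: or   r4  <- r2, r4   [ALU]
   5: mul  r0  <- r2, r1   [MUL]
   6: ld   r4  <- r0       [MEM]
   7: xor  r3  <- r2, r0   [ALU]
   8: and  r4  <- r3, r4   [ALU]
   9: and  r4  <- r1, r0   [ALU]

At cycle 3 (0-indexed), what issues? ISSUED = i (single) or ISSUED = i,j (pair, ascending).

ISSUED = 5

  cy0 -> i0,i1 (and+sll) 2-wide
  cy1 -> i2 (st) no-port MEM/BR
  cy2 -> i3,i4 (bne+or) 2-wide
  cy3 -> i5 (mul) RAW r0
  cy4 -> i6,i7 (ld+xor) 2-wide
  cy5 -> i8 (and) WAW r4
  cy6 -> i9 (and) tail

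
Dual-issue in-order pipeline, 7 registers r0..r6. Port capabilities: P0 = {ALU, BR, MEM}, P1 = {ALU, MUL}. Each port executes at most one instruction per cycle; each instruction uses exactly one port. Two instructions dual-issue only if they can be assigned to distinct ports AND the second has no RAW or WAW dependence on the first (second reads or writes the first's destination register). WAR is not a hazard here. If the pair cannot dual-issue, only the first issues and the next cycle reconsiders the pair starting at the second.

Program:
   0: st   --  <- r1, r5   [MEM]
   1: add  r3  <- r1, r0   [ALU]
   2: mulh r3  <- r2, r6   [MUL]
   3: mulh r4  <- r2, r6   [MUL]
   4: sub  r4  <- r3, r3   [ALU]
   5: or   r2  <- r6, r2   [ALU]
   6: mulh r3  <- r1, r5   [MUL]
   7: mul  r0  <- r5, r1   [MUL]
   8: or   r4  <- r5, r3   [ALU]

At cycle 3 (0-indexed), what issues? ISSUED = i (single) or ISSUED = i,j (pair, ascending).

[0] i0+i1  st+add  -- 2-wide
[1] i2  mulh  -- no-port MUL/MUL
[2] i3  mulh  -- WAW r4
[3] i4+i5  sub+or  -- 2-wide
[4] i6  mulh  -- no-port MUL/MUL
[5] i7+i8  mul+or  -- 2-wide

ISSUED = 4,5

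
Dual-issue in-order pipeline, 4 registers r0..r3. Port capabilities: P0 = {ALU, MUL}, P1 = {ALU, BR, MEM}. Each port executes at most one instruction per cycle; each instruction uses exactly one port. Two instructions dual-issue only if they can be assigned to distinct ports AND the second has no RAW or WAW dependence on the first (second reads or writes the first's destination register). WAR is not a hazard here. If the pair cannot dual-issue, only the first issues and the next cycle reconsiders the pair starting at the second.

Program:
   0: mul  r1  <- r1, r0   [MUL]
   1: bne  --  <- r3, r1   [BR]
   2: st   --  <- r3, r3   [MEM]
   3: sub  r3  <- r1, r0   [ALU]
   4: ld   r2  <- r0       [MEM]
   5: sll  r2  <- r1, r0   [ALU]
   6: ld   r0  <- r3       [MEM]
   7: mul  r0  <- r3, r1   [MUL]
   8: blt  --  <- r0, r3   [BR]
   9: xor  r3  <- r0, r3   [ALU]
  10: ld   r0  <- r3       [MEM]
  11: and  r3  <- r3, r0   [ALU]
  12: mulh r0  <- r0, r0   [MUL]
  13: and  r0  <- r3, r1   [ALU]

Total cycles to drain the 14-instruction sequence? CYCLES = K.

[0] i0  mul  -- RAW r1
[1] i1  bne  -- no-port BR/MEM
[2] i2+i3  st/sub  -- 2-wide
[3] i4  ld  -- WAW r2
[4] i5+i6  sll/ld  -- 2-wide
[5] i7  mul  -- RAW r0
[6] i8+i9  blt/xor  -- 2-wide
[7] i10  ld  -- RAW r0
[8] i11+i12  and/mulh  -- 2-wide
[9] i13  and  -- tail

CYCLES = 10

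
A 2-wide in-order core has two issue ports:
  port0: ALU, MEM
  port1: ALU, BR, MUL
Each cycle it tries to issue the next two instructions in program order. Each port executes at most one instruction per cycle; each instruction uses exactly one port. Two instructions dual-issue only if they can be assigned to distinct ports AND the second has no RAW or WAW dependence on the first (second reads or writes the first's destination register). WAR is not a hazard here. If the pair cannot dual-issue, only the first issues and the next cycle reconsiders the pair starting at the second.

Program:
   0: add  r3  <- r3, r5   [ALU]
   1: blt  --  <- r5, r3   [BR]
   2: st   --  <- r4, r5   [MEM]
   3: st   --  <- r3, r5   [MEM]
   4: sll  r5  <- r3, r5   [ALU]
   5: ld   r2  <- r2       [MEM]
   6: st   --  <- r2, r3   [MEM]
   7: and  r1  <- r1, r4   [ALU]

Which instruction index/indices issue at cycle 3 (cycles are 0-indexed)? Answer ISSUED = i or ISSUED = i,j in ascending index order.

ISSUED = 5

[0] i0  add  -- RAW r3
[1] i1+i2  blt+st  -- dual
[2] i3+i4  st+sll  -- dual
[3] i5  ld  -- no-port MEM/MEM
[4] i6+i7  st+and  -- dual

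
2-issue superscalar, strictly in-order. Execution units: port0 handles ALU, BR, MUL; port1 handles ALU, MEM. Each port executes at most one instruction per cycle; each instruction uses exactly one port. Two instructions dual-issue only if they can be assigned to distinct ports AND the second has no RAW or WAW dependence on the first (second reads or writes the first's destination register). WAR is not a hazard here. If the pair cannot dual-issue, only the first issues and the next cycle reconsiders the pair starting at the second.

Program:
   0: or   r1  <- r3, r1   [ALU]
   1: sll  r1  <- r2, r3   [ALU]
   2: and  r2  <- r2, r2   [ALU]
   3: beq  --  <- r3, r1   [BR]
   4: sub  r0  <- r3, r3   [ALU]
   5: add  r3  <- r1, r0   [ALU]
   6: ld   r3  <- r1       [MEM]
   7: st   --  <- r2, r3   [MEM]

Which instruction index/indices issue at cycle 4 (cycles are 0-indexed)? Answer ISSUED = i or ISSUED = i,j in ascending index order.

ISSUED = 6

c0: i0 or  WAW r1
c1: i1,i2 sll;and  pair
c2: i3,i4 beq;sub  pair
c3: i5 add  WAW r3
c4: i6 ld  no-port MEM/MEM
c5: i7 st  tail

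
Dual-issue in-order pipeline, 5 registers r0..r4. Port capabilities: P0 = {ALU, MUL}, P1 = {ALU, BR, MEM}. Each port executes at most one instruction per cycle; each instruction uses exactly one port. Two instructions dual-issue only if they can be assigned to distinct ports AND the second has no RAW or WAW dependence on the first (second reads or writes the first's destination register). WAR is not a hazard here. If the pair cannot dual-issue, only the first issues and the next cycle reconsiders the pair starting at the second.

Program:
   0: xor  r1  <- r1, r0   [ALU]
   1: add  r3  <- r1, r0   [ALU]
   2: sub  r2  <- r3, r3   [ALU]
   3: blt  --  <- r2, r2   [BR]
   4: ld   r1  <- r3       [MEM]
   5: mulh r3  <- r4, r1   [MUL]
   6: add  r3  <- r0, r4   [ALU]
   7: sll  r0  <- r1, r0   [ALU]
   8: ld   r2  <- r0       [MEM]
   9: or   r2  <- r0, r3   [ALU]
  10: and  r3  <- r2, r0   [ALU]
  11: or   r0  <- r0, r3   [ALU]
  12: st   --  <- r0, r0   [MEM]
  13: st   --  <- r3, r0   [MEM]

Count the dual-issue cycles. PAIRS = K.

PAIRS = 1

c0: i0 xor.ALU  RAW r1
c1: i1 add.ALU  RAW r3
c2: i2 sub.ALU  RAW r2
c3: i3 blt.BR  no-port BR/MEM
c4: i4 ld.MEM  RAW r1
c5: i5 mulh.MUL  WAW r3
c6: i6,i7 add.ALU+sll.ALU  2-wide
c7: i8 ld.MEM  WAW r2
c8: i9 or.ALU  RAW r2
c9: i10 and.ALU  RAW r3
c10: i11 or.ALU  RAW r0
c11: i12 st.MEM  no-port MEM/MEM
c12: i13 st.MEM  tail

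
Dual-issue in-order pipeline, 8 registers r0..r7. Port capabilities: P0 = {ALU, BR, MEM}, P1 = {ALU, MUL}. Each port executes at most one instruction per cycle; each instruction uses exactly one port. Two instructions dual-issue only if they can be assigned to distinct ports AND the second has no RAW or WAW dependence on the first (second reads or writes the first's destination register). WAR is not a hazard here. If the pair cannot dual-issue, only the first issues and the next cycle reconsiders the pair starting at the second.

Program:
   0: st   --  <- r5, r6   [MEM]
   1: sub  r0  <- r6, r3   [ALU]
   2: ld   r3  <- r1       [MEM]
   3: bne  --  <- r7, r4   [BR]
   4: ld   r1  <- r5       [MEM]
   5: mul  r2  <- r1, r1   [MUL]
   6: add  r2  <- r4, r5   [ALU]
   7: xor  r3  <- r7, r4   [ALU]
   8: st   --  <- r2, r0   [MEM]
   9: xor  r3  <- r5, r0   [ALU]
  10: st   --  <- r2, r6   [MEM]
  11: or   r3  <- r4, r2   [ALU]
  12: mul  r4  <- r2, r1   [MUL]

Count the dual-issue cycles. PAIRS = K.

t=0 i0,i1:st.MEM sub.ALU ; pair
t=1 i2:ld.MEM ; no-port MEM/BR
t=2 i3:bne.BR ; no-port BR/MEM
t=3 i4:ld.MEM ; RAW r1
t=4 i5:mul.MUL ; WAW r2
t=5 i6,i7:add.ALU xor.ALU ; pair
t=6 i8,i9:st.MEM xor.ALU ; pair
t=7 i10,i11:st.MEM or.ALU ; pair
t=8 i12:mul.MUL ; tail

PAIRS = 4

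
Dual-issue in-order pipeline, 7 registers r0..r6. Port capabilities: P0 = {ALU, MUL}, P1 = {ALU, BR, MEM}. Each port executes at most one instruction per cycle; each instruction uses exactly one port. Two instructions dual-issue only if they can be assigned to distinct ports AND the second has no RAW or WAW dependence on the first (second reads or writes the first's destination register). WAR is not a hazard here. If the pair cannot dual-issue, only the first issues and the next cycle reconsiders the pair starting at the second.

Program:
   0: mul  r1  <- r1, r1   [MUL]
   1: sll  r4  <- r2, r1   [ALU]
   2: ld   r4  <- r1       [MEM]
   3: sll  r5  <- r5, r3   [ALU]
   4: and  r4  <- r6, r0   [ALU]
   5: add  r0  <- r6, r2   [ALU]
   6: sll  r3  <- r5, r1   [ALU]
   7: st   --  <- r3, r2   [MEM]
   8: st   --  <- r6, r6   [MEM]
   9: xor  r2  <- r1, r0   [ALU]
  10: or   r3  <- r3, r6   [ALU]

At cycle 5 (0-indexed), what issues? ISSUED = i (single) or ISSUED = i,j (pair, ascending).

[0] i0  mul  -- RAW r1
[1] i1  sll  -- WAW r4
[2] i2+i3  ld sll  -- 2-wide
[3] i4+i5  and add  -- 2-wide
[4] i6  sll  -- RAW r3
[5] i7  st  -- no-port MEM/MEM
[6] i8+i9  st xor  -- 2-wide
[7] i10  or  -- tail

ISSUED = 7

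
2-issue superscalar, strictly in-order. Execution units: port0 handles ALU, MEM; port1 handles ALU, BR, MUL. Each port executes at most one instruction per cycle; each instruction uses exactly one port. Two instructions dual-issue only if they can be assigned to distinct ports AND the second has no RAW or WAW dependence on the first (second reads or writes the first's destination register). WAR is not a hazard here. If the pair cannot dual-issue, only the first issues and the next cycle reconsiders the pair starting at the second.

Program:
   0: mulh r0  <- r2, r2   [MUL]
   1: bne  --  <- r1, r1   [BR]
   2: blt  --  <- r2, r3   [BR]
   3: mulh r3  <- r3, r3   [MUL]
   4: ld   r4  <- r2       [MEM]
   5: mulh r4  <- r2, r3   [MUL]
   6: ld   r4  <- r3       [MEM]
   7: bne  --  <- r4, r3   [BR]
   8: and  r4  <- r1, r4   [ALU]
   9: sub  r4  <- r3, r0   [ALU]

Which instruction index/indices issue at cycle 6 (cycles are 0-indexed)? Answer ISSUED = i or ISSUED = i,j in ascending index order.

t=0 i0:mulh ; no-port MUL/BR
t=1 i1:bne ; no-port BR/BR
t=2 i2:blt ; no-port BR/MUL
t=3 i3/i4:mulh/ld ; dual
t=4 i5:mulh ; WAW r4
t=5 i6:ld ; RAW r4
t=6 i7/i8:bne/and ; dual
t=7 i9:sub ; tail

ISSUED = 7,8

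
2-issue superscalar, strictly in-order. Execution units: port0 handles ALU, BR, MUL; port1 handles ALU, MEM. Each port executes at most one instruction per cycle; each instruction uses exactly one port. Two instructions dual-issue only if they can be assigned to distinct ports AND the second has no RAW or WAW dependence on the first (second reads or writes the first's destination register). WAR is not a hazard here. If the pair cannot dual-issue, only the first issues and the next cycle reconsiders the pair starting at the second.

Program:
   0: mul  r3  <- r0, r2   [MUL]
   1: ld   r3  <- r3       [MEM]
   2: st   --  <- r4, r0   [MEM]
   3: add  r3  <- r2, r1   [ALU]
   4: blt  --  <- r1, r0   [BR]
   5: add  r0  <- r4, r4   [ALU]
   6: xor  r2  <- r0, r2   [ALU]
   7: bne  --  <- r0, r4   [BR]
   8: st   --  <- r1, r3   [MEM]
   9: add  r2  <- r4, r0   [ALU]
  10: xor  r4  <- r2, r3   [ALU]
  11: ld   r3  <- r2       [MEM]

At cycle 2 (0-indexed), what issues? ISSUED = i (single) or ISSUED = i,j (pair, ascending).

ISSUED = 2,3

#0 head=0: mul.MUL i0 RAW+WAW r3
#1 head=1: ld.MEM i1 no-port MEM/MEM
#2 head=2: st.MEM/add.ALU i2+i3 pair
#3 head=4: blt.BR/add.ALU i4+i5 pair
#4 head=6: xor.ALU/bne.BR i6+i7 pair
#5 head=8: st.MEM/add.ALU i8+i9 pair
#6 head=10: xor.ALU/ld.MEM i10+i11 pair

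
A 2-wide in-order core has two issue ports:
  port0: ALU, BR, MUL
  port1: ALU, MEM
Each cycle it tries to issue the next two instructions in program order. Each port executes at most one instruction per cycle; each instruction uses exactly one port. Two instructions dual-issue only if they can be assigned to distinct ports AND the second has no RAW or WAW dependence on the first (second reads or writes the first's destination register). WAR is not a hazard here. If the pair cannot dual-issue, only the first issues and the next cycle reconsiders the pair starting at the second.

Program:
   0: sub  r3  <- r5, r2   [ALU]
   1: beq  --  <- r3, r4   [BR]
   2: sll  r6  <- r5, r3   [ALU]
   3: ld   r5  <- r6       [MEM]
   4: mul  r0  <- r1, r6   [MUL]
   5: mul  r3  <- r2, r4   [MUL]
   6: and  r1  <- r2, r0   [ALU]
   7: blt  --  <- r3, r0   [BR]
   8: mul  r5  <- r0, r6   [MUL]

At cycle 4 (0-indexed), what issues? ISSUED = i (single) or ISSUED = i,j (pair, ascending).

ISSUED = 7

[0] i0  sub.ALU  -- RAW r3
[1] i1/i2  beq.BR/sll.ALU  -- dual
[2] i3/i4  ld.MEM/mul.MUL  -- dual
[3] i5/i6  mul.MUL/and.ALU  -- dual
[4] i7  blt.BR  -- no-port BR/MUL
[5] i8  mul.MUL  -- tail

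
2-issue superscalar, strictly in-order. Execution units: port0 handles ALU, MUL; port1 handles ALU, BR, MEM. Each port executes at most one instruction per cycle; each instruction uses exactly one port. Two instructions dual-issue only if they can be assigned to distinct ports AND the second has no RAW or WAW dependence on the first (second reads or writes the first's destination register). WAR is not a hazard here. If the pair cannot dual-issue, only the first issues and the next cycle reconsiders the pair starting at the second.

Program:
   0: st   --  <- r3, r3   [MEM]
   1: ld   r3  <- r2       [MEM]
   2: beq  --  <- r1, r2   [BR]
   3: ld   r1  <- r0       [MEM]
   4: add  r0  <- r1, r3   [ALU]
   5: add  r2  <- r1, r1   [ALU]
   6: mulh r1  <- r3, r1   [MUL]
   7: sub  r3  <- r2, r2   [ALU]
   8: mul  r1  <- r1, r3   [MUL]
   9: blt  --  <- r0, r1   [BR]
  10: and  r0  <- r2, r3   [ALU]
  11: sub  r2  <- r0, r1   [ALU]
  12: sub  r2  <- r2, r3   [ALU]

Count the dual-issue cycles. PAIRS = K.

PAIRS = 3

c0: i0 st  no-port MEM/MEM
c1: i1 ld  no-port MEM/BR
c2: i2 beq  no-port BR/MEM
c3: i3 ld  RAW r1
c4: i4/i5 add;add  dual
c5: i6/i7 mulh;sub  dual
c6: i8 mul  RAW r1
c7: i9/i10 blt;and  dual
c8: i11 sub  RAW+WAW r2
c9: i12 sub  tail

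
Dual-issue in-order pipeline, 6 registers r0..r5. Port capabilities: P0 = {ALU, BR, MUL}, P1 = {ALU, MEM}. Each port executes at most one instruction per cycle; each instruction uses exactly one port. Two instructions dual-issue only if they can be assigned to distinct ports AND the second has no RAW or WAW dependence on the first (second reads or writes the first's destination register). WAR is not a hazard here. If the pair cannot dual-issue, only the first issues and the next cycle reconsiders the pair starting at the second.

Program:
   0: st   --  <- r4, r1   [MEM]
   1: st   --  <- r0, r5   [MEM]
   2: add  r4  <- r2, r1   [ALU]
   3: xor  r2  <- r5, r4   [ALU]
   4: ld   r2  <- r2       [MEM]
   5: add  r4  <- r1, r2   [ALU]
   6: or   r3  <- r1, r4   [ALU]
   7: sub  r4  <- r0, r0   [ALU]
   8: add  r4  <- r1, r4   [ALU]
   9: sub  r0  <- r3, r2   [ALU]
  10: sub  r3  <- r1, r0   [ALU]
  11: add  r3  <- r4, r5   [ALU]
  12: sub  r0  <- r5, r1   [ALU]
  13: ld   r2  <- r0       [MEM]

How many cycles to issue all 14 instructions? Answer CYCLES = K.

#0 head=0: st i0 no-port MEM/MEM
#1 head=1: st+add i1/i2 2-wide
#2 head=3: xor i3 RAW+WAW r2
#3 head=4: ld i4 RAW r2
#4 head=5: add i5 RAW r4
#5 head=6: or+sub i6/i7 2-wide
#6 head=8: add+sub i8/i9 2-wide
#7 head=10: sub i10 WAW r3
#8 head=11: add+sub i11/i12 2-wide
#9 head=13: ld i13 tail

CYCLES = 10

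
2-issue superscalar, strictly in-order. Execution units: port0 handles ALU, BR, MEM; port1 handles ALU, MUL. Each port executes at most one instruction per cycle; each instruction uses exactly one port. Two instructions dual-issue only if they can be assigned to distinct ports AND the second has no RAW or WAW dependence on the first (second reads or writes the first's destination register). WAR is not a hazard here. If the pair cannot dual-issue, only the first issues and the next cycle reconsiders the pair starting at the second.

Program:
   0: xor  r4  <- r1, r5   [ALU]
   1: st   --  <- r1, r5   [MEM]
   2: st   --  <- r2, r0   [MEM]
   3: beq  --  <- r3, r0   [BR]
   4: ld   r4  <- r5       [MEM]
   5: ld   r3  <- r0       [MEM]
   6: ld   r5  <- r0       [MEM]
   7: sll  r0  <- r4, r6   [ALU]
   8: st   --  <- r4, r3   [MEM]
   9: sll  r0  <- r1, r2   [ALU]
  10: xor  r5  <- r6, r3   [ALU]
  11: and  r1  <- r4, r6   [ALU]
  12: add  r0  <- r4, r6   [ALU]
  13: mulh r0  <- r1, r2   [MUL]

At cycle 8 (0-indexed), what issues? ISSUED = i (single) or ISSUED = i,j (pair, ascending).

t=0 i0,i1:xor/st ; dual
t=1 i2:st ; no-port MEM/BR
t=2 i3:beq ; no-port BR/MEM
t=3 i4:ld ; no-port MEM/MEM
t=4 i5:ld ; no-port MEM/MEM
t=5 i6,i7:ld/sll ; dual
t=6 i8,i9:st/sll ; dual
t=7 i10,i11:xor/and ; dual
t=8 i12:add ; WAW r0
t=9 i13:mulh ; tail

ISSUED = 12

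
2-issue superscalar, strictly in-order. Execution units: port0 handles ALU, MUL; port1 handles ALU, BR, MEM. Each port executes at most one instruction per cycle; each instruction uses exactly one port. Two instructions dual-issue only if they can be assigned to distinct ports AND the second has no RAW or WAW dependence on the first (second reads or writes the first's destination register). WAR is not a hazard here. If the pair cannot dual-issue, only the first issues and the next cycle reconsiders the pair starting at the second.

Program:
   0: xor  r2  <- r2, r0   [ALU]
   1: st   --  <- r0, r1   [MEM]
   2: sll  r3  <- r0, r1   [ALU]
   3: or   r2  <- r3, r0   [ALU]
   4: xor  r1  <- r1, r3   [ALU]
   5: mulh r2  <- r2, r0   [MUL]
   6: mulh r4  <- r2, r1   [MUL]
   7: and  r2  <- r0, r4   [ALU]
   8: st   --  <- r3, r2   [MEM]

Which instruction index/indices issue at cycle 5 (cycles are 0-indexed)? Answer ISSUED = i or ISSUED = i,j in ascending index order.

#0 head=0: xor.ALU st.MEM i0&i1 dual
#1 head=2: sll.ALU i2 RAW r3
#2 head=3: or.ALU xor.ALU i3&i4 dual
#3 head=5: mulh.MUL i5 no-port MUL/MUL
#4 head=6: mulh.MUL i6 RAW r4
#5 head=7: and.ALU i7 RAW r2
#6 head=8: st.MEM i8 tail

ISSUED = 7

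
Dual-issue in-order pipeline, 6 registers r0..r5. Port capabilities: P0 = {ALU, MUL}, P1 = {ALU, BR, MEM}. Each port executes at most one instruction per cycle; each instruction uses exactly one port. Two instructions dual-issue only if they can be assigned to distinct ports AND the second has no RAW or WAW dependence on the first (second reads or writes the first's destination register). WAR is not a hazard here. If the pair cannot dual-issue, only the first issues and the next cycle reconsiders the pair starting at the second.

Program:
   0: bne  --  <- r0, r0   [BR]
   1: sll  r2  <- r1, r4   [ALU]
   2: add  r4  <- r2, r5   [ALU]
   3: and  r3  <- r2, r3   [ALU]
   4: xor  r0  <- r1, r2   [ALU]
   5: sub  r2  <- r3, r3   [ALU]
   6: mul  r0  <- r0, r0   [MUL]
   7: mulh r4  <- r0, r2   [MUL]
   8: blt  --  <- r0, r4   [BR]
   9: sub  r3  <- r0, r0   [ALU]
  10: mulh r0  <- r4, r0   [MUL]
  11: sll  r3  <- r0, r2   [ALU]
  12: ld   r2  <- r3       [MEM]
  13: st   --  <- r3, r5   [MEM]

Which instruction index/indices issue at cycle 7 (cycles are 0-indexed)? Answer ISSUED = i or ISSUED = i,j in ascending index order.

ISSUED = 11

  cy0 -> i0&i1 (bne sll) pair
  cy1 -> i2&i3 (add and) pair
  cy2 -> i4&i5 (xor sub) pair
  cy3 -> i6 (mul) no-port MUL/MUL
  cy4 -> i7 (mulh) RAW r4
  cy5 -> i8&i9 (blt sub) pair
  cy6 -> i10 (mulh) RAW r0
  cy7 -> i11 (sll) RAW r3
  cy8 -> i12 (ld) no-port MEM/MEM
  cy9 -> i13 (st) tail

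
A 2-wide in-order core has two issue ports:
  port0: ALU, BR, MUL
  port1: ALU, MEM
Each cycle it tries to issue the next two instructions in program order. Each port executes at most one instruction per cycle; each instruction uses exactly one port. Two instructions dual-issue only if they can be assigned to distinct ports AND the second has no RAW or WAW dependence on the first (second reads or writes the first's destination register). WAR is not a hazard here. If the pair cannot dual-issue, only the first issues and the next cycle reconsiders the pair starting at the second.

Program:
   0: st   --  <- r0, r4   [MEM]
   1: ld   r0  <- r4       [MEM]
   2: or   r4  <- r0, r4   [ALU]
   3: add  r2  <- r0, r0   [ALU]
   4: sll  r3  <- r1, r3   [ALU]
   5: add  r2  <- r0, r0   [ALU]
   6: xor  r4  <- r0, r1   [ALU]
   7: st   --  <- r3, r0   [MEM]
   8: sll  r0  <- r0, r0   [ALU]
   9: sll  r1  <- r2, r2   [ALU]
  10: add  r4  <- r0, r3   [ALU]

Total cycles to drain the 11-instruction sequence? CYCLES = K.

CYCLES = 7

0. st @i0  | no-port MEM/MEM
1. ld @i1  | RAW r0
2. or;add @i2+i3  | pair
3. sll;add @i4+i5  | pair
4. xor;st @i6+i7  | pair
5. sll;sll @i8+i9  | pair
6. add @i10  | tail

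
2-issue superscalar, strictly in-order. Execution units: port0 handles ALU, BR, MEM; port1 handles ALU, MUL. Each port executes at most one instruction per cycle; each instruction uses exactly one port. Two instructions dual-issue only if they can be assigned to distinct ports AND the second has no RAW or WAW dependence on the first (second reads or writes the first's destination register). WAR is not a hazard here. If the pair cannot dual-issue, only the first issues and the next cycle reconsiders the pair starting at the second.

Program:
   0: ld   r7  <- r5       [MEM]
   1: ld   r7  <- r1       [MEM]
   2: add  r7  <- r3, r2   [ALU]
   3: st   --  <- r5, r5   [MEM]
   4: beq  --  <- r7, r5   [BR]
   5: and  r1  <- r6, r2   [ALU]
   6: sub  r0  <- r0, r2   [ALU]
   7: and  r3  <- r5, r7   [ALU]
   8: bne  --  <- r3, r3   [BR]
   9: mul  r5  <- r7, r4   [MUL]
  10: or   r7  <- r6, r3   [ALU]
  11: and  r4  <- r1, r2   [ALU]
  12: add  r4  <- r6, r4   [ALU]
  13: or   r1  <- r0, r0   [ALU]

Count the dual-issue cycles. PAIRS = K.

PAIRS = 6

t=0 i0:ld ; no-port MEM/MEM
t=1 i1:ld ; WAW r7
t=2 i2,i3:add/st ; dual
t=3 i4,i5:beq/and ; dual
t=4 i6,i7:sub/and ; dual
t=5 i8,i9:bne/mul ; dual
t=6 i10,i11:or/and ; dual
t=7 i12,i13:add/or ; dual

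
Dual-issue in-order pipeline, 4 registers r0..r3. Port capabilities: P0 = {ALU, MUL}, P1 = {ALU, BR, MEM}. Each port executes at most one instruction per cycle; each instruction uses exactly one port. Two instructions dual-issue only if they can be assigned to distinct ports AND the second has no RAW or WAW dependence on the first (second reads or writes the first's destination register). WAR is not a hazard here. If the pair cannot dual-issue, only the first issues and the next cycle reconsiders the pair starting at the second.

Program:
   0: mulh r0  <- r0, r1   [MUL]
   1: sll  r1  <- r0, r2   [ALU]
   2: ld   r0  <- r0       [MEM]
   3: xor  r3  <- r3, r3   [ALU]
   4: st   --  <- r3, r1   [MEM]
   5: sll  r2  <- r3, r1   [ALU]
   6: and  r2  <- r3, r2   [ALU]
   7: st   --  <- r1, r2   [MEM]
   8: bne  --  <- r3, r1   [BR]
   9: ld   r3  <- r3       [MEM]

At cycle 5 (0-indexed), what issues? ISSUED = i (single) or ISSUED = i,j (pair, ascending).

t=0 i0:mulh.MUL ; RAW r0
t=1 i1+i2:sll.ALU+ld.MEM ; dual
t=2 i3:xor.ALU ; RAW r3
t=3 i4+i5:st.MEM+sll.ALU ; dual
t=4 i6:and.ALU ; RAW r2
t=5 i7:st.MEM ; no-port MEM/BR
t=6 i8:bne.BR ; no-port BR/MEM
t=7 i9:ld.MEM ; tail

ISSUED = 7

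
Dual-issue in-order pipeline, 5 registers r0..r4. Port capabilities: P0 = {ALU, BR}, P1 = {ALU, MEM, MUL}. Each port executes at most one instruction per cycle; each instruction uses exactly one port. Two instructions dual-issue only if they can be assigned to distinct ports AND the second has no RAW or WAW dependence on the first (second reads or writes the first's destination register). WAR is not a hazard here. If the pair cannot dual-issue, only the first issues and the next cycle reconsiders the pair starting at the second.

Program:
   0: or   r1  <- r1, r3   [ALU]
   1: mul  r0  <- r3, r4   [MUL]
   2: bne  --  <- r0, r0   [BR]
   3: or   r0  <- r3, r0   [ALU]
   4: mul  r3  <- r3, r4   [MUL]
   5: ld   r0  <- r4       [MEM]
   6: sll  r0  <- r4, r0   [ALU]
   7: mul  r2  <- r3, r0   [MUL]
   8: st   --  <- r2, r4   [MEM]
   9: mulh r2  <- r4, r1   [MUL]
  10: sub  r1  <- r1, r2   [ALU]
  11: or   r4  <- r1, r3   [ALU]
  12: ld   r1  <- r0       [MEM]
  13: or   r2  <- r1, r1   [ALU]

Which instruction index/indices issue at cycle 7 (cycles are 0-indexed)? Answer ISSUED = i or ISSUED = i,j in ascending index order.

ISSUED = 9

c0: i0+i1 or;mul  dual
c1: i2+i3 bne;or  dual
c2: i4 mul  no-port MUL/MEM
c3: i5 ld  RAW+WAW r0
c4: i6 sll  RAW r0
c5: i7 mul  no-port MUL/MEM
c6: i8 st  no-port MEM/MUL
c7: i9 mulh  RAW r2
c8: i10 sub  RAW r1
c9: i11+i12 or;ld  dual
c10: i13 or  tail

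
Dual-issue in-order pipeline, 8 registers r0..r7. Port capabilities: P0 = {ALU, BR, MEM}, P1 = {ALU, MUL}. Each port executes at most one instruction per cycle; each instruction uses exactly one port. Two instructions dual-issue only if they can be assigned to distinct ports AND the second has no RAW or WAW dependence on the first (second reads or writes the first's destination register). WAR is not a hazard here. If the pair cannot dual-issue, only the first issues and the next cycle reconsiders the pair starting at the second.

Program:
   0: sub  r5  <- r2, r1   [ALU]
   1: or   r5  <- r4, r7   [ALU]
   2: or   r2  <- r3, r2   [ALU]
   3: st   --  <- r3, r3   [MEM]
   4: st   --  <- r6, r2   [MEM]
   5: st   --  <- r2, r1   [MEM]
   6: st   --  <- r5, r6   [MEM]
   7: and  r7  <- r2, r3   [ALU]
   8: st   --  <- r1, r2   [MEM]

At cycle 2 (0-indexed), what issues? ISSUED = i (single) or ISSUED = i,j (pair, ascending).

ISSUED = 3

[0] i0  sub.ALU  -- WAW r5
[1] i1/i2  or.ALU/or.ALU  -- 2-wide
[2] i3  st.MEM  -- no-port MEM/MEM
[3] i4  st.MEM  -- no-port MEM/MEM
[4] i5  st.MEM  -- no-port MEM/MEM
[5] i6/i7  st.MEM/and.ALU  -- 2-wide
[6] i8  st.MEM  -- tail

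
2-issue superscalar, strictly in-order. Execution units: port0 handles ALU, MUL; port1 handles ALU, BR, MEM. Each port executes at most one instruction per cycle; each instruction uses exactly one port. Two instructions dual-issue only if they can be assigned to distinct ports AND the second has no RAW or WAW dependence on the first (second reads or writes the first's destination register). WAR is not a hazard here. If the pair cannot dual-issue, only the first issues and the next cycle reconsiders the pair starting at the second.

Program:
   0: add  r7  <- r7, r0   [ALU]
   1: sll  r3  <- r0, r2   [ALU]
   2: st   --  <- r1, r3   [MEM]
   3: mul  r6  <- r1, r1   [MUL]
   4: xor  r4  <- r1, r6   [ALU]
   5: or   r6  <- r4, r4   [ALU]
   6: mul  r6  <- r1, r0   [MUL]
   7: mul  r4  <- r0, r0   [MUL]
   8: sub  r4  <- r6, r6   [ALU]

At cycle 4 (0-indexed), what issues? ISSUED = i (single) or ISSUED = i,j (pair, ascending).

t=0 i0,i1:add.ALU sll.ALU ; 2-wide
t=1 i2,i3:st.MEM mul.MUL ; 2-wide
t=2 i4:xor.ALU ; RAW r4
t=3 i5:or.ALU ; WAW r6
t=4 i6:mul.MUL ; no-port MUL/MUL
t=5 i7:mul.MUL ; WAW r4
t=6 i8:sub.ALU ; tail

ISSUED = 6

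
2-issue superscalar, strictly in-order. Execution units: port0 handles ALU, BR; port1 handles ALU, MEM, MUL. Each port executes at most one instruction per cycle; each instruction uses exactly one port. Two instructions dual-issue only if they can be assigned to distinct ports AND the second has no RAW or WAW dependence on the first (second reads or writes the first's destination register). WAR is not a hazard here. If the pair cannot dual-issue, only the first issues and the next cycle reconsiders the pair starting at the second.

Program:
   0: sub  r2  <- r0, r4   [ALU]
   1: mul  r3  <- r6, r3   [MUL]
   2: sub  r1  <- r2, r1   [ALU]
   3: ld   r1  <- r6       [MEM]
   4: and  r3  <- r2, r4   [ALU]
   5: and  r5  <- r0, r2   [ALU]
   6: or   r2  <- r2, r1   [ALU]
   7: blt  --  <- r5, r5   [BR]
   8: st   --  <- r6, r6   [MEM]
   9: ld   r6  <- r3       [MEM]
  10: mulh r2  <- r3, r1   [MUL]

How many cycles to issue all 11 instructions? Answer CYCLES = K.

#0 head=0: sub.ALU mul.MUL i0/i1 pair
#1 head=2: sub.ALU i2 WAW r1
#2 head=3: ld.MEM and.ALU i3/i4 pair
#3 head=5: and.ALU or.ALU i5/i6 pair
#4 head=7: blt.BR st.MEM i7/i8 pair
#5 head=9: ld.MEM i9 no-port MEM/MUL
#6 head=10: mulh.MUL i10 tail

CYCLES = 7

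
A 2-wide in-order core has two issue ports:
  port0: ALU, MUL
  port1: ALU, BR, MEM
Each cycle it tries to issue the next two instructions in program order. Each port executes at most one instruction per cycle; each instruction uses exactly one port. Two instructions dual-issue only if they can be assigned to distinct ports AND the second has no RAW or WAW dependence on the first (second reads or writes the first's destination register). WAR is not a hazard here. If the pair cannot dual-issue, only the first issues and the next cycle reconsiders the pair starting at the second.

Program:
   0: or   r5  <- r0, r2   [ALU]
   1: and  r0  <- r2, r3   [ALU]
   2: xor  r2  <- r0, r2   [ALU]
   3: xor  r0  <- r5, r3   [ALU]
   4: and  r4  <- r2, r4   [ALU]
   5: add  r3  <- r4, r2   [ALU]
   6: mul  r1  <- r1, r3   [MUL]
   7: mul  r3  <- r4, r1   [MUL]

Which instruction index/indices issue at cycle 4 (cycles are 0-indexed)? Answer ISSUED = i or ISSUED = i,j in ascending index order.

ISSUED = 6

t=0 i0+i1:or/and ; pair
t=1 i2+i3:xor/xor ; pair
t=2 i4:and ; RAW r4
t=3 i5:add ; RAW r3
t=4 i6:mul ; no-port MUL/MUL
t=5 i7:mul ; tail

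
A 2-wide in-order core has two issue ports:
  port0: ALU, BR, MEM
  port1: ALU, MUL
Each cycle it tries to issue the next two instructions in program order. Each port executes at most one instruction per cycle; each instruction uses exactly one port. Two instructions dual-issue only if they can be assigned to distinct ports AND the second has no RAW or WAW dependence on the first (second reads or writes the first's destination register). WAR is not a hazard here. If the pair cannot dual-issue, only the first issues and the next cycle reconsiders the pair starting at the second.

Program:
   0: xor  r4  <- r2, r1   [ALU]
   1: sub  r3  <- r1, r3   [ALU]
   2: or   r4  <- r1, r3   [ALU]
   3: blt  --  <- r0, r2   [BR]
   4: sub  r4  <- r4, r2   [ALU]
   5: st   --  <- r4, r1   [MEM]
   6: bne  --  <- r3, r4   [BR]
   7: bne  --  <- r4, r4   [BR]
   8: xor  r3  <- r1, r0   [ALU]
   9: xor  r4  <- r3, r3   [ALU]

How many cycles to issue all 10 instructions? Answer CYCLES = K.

CYCLES = 7

t=0 i0+i1:xor+sub ; 2-wide
t=1 i2+i3:or+blt ; 2-wide
t=2 i4:sub ; RAW r4
t=3 i5:st ; no-port MEM/BR
t=4 i6:bne ; no-port BR/BR
t=5 i7+i8:bne+xor ; 2-wide
t=6 i9:xor ; tail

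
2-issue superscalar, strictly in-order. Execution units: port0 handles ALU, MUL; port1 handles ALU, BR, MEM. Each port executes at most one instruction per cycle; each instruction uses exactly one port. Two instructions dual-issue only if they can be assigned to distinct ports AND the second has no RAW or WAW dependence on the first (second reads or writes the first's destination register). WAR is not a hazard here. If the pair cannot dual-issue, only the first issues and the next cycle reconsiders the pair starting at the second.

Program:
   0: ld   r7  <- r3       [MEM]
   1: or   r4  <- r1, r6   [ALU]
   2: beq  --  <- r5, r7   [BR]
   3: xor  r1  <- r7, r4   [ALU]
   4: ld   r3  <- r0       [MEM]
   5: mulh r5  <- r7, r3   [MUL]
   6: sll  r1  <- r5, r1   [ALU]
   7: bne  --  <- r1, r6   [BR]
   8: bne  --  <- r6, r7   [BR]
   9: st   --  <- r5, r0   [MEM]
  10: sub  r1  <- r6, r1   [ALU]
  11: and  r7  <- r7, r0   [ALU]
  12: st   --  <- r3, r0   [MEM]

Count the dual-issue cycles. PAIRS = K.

PAIRS = 4

c0: i0/i1 ld.MEM/or.ALU  pair
c1: i2/i3 beq.BR/xor.ALU  pair
c2: i4 ld.MEM  RAW r3
c3: i5 mulh.MUL  RAW r5
c4: i6 sll.ALU  RAW r1
c5: i7 bne.BR  no-port BR/BR
c6: i8 bne.BR  no-port BR/MEM
c7: i9/i10 st.MEM/sub.ALU  pair
c8: i11/i12 and.ALU/st.MEM  pair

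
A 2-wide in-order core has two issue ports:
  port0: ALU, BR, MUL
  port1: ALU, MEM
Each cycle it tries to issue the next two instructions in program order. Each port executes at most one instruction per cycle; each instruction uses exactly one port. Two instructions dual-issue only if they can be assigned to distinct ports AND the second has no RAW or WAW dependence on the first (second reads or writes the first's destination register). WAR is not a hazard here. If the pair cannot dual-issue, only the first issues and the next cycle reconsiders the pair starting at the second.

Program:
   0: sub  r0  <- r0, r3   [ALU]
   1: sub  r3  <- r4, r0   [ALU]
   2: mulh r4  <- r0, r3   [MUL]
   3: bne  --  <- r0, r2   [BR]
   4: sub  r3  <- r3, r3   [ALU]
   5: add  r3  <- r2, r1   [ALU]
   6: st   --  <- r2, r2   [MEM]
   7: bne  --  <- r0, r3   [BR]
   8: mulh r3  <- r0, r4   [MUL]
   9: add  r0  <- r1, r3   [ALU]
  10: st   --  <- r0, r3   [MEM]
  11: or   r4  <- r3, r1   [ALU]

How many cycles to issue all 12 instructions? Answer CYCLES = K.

CYCLES = 9

t=0 i0:sub ; RAW r0
t=1 i1:sub ; RAW r3
t=2 i2:mulh ; no-port MUL/BR
t=3 i3+i4:bne/sub ; pair
t=4 i5+i6:add/st ; pair
t=5 i7:bne ; no-port BR/MUL
t=6 i8:mulh ; RAW r3
t=7 i9:add ; RAW r0
t=8 i10+i11:st/or ; pair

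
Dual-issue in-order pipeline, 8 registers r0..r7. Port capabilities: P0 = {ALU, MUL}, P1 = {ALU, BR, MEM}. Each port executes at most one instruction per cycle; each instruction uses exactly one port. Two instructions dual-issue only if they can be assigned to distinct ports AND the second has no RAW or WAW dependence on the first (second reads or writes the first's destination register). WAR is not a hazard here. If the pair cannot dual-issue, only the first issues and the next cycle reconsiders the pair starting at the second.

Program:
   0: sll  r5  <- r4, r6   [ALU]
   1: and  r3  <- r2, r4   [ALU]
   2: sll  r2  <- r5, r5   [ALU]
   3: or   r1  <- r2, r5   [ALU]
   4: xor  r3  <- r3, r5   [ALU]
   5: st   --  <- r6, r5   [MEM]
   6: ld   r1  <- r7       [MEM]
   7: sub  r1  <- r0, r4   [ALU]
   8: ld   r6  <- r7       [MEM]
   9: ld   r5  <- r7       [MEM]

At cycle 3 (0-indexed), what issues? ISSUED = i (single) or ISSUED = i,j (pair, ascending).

#0 head=0: sll.ALU+and.ALU i0+i1 pair
#1 head=2: sll.ALU i2 RAW r2
#2 head=3: or.ALU+xor.ALU i3+i4 pair
#3 head=5: st.MEM i5 no-port MEM/MEM
#4 head=6: ld.MEM i6 WAW r1
#5 head=7: sub.ALU+ld.MEM i7+i8 pair
#6 head=9: ld.MEM i9 tail

ISSUED = 5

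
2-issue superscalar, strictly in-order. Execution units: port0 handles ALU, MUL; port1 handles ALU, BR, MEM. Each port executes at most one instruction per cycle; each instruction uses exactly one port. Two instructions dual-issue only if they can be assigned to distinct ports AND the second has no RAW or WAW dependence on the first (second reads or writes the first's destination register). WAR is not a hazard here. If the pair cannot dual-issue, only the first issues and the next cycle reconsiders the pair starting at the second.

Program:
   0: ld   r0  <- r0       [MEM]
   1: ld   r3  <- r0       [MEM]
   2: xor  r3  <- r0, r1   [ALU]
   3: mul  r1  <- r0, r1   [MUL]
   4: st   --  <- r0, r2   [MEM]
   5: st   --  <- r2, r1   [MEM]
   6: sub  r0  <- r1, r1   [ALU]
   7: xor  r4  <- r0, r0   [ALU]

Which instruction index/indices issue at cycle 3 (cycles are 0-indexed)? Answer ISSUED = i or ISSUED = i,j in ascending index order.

t=0 i0:ld ; no-port MEM/MEM
t=1 i1:ld ; WAW r3
t=2 i2,i3:xor/mul ; pair
t=3 i4:st ; no-port MEM/MEM
t=4 i5,i6:st/sub ; pair
t=5 i7:xor ; tail

ISSUED = 4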